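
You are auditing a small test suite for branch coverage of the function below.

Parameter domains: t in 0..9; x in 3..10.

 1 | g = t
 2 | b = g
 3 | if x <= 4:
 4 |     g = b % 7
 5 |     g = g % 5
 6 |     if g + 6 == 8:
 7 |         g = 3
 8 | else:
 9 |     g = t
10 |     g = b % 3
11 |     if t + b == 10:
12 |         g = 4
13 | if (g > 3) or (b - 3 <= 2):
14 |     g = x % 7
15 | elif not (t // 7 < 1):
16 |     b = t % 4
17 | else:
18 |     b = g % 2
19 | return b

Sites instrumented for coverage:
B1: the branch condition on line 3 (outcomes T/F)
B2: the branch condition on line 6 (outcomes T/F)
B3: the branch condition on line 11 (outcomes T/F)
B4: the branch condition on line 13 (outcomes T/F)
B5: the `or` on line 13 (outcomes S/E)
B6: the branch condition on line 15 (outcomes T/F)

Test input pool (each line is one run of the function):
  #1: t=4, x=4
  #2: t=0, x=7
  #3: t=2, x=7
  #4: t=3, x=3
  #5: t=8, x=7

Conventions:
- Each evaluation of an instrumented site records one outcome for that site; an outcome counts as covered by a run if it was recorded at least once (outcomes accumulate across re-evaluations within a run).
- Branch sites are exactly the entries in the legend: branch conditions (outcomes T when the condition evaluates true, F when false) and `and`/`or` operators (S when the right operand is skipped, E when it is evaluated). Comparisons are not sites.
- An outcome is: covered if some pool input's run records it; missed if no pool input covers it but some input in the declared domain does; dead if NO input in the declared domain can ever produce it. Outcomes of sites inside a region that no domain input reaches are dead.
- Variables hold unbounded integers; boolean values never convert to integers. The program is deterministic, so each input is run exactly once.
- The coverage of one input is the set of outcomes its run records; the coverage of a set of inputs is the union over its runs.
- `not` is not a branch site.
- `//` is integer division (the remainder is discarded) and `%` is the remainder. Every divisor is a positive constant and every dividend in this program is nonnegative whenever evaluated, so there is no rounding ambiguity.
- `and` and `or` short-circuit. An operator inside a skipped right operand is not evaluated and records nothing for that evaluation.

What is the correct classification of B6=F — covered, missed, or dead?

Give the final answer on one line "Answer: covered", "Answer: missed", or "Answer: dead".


no pool input records B6=F
but domain input (t=6, x=3) does record it -> reachable, so missed
Answer: missed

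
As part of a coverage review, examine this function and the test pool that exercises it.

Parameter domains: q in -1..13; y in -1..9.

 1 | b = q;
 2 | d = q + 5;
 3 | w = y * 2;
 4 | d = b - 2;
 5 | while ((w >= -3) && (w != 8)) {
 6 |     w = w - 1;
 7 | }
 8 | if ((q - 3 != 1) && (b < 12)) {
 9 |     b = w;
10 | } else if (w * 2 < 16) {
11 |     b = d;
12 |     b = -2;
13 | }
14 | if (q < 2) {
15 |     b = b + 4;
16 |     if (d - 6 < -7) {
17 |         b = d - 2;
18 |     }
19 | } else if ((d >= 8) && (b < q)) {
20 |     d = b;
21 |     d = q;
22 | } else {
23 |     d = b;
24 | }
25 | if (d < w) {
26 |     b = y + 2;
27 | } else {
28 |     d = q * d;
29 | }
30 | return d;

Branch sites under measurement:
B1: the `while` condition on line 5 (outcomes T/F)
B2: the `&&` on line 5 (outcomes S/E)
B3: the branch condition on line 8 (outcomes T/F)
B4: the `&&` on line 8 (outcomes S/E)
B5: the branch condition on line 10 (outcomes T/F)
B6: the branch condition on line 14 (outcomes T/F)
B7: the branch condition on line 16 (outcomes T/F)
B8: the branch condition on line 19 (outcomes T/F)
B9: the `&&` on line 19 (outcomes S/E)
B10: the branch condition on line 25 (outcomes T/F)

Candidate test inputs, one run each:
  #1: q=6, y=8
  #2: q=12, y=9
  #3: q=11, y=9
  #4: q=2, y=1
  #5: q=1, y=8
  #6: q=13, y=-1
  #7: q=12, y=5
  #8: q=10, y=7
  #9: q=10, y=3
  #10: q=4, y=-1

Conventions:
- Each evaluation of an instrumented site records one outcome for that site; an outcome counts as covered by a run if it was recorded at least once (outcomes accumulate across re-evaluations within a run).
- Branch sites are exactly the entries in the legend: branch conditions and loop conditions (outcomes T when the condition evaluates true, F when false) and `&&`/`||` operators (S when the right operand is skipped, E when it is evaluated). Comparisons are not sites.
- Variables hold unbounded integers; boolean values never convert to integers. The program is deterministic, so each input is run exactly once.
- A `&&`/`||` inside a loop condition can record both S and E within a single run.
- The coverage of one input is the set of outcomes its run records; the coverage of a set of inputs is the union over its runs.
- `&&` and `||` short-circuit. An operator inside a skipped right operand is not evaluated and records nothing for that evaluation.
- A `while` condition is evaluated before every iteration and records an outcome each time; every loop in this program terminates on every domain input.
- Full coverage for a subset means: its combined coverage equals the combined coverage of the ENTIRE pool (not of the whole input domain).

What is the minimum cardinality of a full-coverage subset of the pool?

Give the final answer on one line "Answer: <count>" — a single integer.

run #1 (q=6, y=8) runs B2->E, B1->T, B2->E, B1->T, B2->E, B1->T, B2->E, B1->T, B2->E, B1->T, B2->E, B1->T, B2->E, B1->T, ...; records B1=T, B1=F, B2=E, B3=T, B4=E, B6=F, B8=F, B9=S, B10=F
run #2 (q=12, y=9) runs B2->E, B1->T, B2->E, B1->T, B2->E, B1->T, B2->E, B1->T, B2->E, B1->T, B2->E, B1->T, B2->E, B1->T, ...; records B1=T, B1=F, B2=E, B3=F, B4=E, B5=F, B6=F, B8=F, B9=E, B10=F
run #3 (q=11, y=9) runs B2->E, B1->T, B2->E, B1->T, B2->E, B1->T, B2->E, B1->T, B2->E, B1->T, B2->E, B1->T, B2->E, B1->T, ...; records B1=T, B1=F, B2=E, B3=T, B4=E, B6=F, B8=T, B9=E, B10=F
run #4 (q=2, y=1) runs B2->E, B1->T, B2->E, B1->T, B2->E, B1->T, B2->E, B1->T, B2->E, B1->T, B2->E, B1->T, B2->S, B1->F, ...; records B1=T, B1=F, B2=S, B2=E, B3=T, B4=E, B6=F, B8=F, B9=S, B10=F
run #5 (q=1, y=8) runs B2->E, B1->T, B2->E, B1->T, B2->E, B1->T, B2->E, B1->T, B2->E, B1->T, B2->E, B1->T, B2->E, B1->T, ...; records B1=T, B1=F, B2=E, B3=T, B4=E, B6=T, B7=F, B10=T
run #6 (q=13, y=-1) runs B2->E, B1->T, B2->E, B1->T, B2->S, B1->F, B4->E, B3->F, B5->T, B6->F, B9->E, B8->T, B10->F; records B1=T, B1=F, B2=S, B2=E, B3=F, B4=E, B5=T, B6=F, B8=T, B9=E, B10=F
run #7 (q=12, y=5) runs B2->E, B1->T, B2->E, B1->T, B2->E, B1->F, B4->E, B3->F, B5->F, B6->F, B9->E, B8->F, B10->F; records B1=T, B1=F, B2=E, B3=F, B4=E, B5=F, B6=F, B8=F, B9=E, B10=F
run #8 (q=10, y=7) runs B2->E, B1->T, B2->E, B1->T, B2->E, B1->T, B2->E, B1->T, B2->E, B1->T, B2->E, B1->T, B2->E, B1->F, ...; records B1=T, B1=F, B2=E, B3=T, B4=E, B6=F, B8=T, B9=E, B10=F
run #9 (q=10, y=3) runs B2->E, B1->T, B2->E, B1->T, B2->E, B1->T, B2->E, B1->T, B2->E, B1->T, B2->E, B1->T, B2->E, B1->T, ...; records B1=T, B1=F, B2=S, B2=E, B3=T, B4=E, B6=F, B8=T, B9=E, B10=F
run #10 (q=4, y=-1) runs B2->E, B1->T, B2->E, B1->T, B2->S, B1->F, B4->S, B3->F, B5->T, B6->F, B9->S, B8->F, B10->F; records B1=T, B1=F, B2=S, B2=E, B3=F, B4=S, B5=T, B6=F, B8=F, B9=S, B10=F
the full pool covers 19 outcomes: B1=T, B1=F, B2=S, B2=E, B3=T, B3=F, B4=S, B4=E, B5=T, B5=F, B6=T, B6=F, B7=F, B8=T, B8=F, B9=S, B9=E, B10=T, B10=F
no size-1 subset reaches all 19 outcomes (best union: 11/19)
no size-2 subset reaches all 19 outcomes (best union: 16/19)
no size-3 subset reaches all 19 outcomes (best union: 18/19)
size 4: inputs {2, 3, 5, 10} cover all 19 outcomes, and no lexicographically smaller subset of this size does

Answer: 4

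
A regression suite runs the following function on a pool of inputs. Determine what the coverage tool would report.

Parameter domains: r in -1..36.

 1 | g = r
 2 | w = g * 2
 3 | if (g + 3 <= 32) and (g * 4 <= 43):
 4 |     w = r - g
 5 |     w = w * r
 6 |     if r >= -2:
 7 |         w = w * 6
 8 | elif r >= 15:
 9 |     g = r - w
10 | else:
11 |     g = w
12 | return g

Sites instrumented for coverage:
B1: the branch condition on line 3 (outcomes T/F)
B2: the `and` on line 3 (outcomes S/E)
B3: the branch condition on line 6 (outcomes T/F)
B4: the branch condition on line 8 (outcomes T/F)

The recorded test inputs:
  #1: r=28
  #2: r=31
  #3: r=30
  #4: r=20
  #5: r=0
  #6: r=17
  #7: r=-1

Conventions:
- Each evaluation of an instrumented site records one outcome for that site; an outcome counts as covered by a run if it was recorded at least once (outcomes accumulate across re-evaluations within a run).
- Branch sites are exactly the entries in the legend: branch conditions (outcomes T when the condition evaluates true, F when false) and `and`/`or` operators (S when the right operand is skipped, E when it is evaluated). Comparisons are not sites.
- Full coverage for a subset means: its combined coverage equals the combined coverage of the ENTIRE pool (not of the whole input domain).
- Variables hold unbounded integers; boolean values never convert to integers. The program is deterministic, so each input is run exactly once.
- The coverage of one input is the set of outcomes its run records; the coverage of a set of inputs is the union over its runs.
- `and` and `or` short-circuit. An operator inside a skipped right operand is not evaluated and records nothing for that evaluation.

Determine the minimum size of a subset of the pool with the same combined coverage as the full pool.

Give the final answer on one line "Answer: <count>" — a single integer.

input #1 (r=28): events B2->E, B1->F, B4->T; covers B1=F, B2=E, B4=T
input #2 (r=31): events B2->S, B1->F, B4->T; covers B1=F, B2=S, B4=T
input #3 (r=30): events B2->S, B1->F, B4->T; covers B1=F, B2=S, B4=T
input #4 (r=20): events B2->E, B1->F, B4->T; covers B1=F, B2=E, B4=T
input #5 (r=0): events B2->E, B1->T, B3->T; covers B1=T, B2=E, B3=T
input #6 (r=17): events B2->E, B1->F, B4->T; covers B1=F, B2=E, B4=T
input #7 (r=-1): events B2->E, B1->T, B3->T; covers B1=T, B2=E, B3=T
union over all inputs: B1=T, B1=F, B2=S, B2=E, B3=T, B4=T (6 outcomes)
no size-1 subset reaches all 6 outcomes (best union: 3/6)
the canonical winner is {2, 5}: size 2, full 6-outcome coverage, earliest index list among size-2 covers

Answer: 2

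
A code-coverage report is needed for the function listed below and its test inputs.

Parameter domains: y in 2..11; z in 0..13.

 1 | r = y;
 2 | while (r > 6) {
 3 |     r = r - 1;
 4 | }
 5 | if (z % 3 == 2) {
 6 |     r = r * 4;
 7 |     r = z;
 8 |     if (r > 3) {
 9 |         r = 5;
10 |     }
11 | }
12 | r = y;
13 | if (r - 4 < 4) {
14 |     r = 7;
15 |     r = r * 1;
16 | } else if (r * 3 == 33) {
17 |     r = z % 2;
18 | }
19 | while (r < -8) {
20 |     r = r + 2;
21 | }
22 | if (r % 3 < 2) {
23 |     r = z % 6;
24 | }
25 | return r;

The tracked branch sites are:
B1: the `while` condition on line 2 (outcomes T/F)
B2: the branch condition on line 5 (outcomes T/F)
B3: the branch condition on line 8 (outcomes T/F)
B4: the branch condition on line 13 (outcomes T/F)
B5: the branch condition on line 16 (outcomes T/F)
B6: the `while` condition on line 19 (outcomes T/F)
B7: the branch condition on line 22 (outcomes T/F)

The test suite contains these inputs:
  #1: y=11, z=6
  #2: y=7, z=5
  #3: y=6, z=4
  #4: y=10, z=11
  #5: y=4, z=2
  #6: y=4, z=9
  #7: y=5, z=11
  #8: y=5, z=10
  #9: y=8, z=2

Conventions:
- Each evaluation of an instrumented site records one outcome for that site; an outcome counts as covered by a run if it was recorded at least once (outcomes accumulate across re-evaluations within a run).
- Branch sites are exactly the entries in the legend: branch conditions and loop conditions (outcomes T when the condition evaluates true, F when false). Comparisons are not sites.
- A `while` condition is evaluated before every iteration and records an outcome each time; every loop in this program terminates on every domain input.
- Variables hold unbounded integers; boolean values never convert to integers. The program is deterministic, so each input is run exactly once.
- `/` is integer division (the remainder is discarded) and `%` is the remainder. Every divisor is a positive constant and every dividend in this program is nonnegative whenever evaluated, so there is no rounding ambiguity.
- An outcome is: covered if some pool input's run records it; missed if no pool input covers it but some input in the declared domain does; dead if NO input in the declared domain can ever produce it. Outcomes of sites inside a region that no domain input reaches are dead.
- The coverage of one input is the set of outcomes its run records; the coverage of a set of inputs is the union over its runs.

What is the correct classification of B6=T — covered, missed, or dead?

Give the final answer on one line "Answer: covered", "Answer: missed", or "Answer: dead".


no pool input records B6=T
checking all 140 inputs in the declared domain: B6=T is never recorded -> dead
Answer: dead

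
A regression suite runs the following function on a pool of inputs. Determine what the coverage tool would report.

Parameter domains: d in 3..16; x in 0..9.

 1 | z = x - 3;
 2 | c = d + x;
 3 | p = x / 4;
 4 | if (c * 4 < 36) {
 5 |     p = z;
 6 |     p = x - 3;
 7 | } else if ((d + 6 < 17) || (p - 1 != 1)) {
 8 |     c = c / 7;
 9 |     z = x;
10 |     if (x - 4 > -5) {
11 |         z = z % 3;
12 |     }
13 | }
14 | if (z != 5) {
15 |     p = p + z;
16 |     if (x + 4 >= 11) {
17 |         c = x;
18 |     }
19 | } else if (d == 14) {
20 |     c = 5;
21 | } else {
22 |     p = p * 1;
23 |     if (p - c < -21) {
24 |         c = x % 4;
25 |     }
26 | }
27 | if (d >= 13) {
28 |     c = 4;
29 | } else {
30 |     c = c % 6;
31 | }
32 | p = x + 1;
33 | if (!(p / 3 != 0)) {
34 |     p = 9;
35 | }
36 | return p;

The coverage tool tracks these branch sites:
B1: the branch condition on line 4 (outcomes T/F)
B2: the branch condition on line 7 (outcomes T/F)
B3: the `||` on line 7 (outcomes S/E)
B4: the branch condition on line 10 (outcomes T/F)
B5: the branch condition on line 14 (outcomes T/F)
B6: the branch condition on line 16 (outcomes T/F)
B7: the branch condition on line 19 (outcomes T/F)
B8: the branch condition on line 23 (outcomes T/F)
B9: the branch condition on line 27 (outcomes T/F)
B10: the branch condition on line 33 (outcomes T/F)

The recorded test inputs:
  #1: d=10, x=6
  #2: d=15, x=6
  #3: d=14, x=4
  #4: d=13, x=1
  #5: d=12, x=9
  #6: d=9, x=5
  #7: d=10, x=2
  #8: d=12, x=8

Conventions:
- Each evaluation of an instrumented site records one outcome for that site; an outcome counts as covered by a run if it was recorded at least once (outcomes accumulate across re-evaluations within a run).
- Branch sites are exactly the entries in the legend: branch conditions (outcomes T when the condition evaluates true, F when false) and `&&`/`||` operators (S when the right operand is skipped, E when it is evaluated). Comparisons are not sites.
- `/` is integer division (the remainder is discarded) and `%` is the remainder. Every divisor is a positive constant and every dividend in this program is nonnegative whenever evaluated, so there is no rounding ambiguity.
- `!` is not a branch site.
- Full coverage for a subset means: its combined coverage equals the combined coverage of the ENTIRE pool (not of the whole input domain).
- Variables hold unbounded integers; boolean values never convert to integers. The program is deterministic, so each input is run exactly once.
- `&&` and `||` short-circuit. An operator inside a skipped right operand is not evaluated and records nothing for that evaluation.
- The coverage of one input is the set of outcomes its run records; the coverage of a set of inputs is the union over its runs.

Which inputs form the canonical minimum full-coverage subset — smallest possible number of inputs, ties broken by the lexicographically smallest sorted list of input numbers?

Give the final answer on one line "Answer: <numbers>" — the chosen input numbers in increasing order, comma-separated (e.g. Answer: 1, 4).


input #1 (d=10, x=6): events B1->F, B3->S, B2->T, B4->T, B5->T, B6->F, B9->F, B10->F; covers B1=F, B2=T, B3=S, B4=T, B5=T, B6=F, B9=F, B10=F
input #2 (d=15, x=6): events B1->F, B3->E, B2->T, B4->T, B5->T, B6->F, B9->T, B10->F; covers B1=F, B2=T, B3=E, B4=T, B5=T, B6=F, B9=T, B10=F
input #3 (d=14, x=4): events B1->F, B3->E, B2->T, B4->T, B5->T, B6->F, B9->T, B10->F; covers B1=F, B2=T, B3=E, B4=T, B5=T, B6=F, B9=T, B10=F
input #4 (d=13, x=1): events B1->F, B3->E, B2->T, B4->T, B5->T, B6->F, B9->T, B10->T; covers B1=F, B2=T, B3=E, B4=T, B5=T, B6=F, B9=T, B10=T
input #5 (d=12, x=9): events B1->F, B3->E, B2->F, B5->T, B6->T, B9->F, B10->F; covers B1=F, B2=F, B3=E, B5=T, B6=T, B9=F, B10=F
input #6 (d=9, x=5): events B1->F, B3->S, B2->T, B4->T, B5->T, B6->F, B9->F, B10->F; covers B1=F, B2=T, B3=S, B4=T, B5=T, B6=F, B9=F, B10=F
input #7 (d=10, x=2): events B1->F, B3->S, B2->T, B4->T, B5->T, B6->F, B9->F, B10->F; covers B1=F, B2=T, B3=S, B4=T, B5=T, B6=F, B9=F, B10=F
input #8 (d=12, x=8): events B1->F, B3->E, B2->F, B5->F, B7->F, B8->F, B9->F, B10->F; covers B1=F, B2=F, B3=E, B5=F, B7=F, B8=F, B9=F, B10=F
pool-wide coverage (16 outcomes): B1=F, B2=T, B2=F, B3=S, B3=E, B4=T, B5=T, B5=F, B6=T, B6=F, B7=F, B8=F, B9=T, B9=F, B10=T, B10=F
size 1 is not enough: best union over all size-1 subsets is 8/16
size 2 is not enough: best union over all size-2 subsets is 14/16
size 3 is not enough: best union over all size-3 subsets is 15/16
size 4: inputs {1, 4, 5, 8} cover all 16 outcomes, and no lexicographically smaller subset of this size does
Answer: 1, 4, 5, 8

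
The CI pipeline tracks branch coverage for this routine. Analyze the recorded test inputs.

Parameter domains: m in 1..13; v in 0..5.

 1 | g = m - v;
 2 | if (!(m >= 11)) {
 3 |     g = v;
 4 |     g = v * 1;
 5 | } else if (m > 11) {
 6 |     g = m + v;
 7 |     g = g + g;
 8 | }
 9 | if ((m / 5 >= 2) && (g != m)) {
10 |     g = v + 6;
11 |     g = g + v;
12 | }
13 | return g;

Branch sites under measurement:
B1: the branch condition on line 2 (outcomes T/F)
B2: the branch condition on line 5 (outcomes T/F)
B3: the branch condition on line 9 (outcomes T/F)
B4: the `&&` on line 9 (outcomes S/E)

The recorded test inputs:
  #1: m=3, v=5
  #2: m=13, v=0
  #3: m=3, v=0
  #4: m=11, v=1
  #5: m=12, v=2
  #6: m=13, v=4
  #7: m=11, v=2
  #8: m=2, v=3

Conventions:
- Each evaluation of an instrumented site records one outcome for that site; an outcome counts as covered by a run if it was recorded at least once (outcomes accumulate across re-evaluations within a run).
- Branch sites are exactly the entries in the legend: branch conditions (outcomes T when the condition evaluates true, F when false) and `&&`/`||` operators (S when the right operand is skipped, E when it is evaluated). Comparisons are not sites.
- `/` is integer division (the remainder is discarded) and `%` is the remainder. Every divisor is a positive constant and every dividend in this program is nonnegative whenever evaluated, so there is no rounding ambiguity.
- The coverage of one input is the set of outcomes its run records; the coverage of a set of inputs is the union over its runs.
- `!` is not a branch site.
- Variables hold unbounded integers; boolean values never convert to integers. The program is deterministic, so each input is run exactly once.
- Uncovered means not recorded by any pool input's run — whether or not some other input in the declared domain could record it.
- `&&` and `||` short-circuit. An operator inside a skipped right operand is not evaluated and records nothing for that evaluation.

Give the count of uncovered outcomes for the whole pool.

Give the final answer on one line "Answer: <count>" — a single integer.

#1 (m=3, v=5) -> covered: B1=T, B3=F, B4=S
#2 (m=13, v=0) -> covered: B1=F, B2=T, B3=T, B4=E
#3 (m=3, v=0) -> covered: B1=T, B3=F, B4=S
#4 (m=11, v=1) -> covered: B1=F, B2=F, B3=T, B4=E
#5 (m=12, v=2) -> covered: B1=F, B2=T, B3=T, B4=E
#6 (m=13, v=4) -> covered: B1=F, B2=T, B3=T, B4=E
#7 (m=11, v=2) -> covered: B1=F, B2=F, B3=T, B4=E
#8 (m=2, v=3) -> covered: B1=T, B3=F, B4=S
union over the pool: B1=T, B1=F, B2=T, B2=F, B3=T, B3=F, B4=S, B4=E
uncovered (0 of 8): none

Answer: 0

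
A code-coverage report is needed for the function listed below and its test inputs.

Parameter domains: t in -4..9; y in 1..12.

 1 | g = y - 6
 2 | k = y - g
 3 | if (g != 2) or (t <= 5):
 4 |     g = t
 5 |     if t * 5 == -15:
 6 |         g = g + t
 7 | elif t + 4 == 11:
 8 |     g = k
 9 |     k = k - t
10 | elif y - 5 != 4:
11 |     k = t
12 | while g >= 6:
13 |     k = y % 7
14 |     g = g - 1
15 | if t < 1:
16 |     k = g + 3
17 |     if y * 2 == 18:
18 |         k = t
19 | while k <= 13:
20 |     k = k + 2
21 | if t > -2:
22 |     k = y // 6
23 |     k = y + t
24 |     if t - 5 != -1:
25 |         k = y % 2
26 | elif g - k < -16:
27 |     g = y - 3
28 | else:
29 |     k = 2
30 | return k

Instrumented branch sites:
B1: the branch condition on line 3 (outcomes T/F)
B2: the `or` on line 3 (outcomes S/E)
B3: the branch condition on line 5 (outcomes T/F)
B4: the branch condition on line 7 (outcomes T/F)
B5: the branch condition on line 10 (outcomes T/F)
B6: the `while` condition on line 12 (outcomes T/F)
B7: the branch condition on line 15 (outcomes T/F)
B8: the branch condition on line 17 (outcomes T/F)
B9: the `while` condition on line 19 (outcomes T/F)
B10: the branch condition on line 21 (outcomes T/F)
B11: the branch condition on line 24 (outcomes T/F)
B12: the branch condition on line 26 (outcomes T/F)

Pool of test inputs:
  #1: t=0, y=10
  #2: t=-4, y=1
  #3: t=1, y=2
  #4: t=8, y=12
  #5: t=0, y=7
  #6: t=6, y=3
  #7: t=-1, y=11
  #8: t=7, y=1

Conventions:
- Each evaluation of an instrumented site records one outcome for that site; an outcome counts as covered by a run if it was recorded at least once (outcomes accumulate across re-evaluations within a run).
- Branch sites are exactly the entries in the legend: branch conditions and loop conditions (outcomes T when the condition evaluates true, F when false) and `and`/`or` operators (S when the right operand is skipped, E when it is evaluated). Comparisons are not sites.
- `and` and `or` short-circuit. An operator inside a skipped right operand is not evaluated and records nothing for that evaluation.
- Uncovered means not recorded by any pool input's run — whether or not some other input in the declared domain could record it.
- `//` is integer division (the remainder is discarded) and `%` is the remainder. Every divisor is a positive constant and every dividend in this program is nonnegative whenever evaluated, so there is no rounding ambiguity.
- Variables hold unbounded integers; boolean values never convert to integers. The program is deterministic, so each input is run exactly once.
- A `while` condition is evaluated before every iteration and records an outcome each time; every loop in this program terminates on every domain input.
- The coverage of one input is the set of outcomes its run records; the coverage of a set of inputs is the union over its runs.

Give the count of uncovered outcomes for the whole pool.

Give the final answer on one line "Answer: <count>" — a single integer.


#1 (t=0, y=10) -> B2->S, B1->T, B3->F, B6->F, B7->T, B8->F, B9->T, B9->T, B9->T, B9->T, B9->T, B9->T, B9->F, B10->T, ...; covered: B1=T, B2=S, B3=F, B6=F, B7=T, B8=F, B9=T, B9=F, B10=T, B11=T
#2 (t=-4, y=1) -> B2->S, B1->T, B3->F, B6->F, B7->T, B8->F, B9->T, B9->T, B9->T, B9->T, B9->T, B9->T, B9->T, B9->T, ...; covered: B1=T, B2=S, B3=F, B6=F, B7=T, B8=F, B9=T, B9=F, B10=F, B12=T
#3 (t=1, y=2) -> B2->S, B1->T, B3->F, B6->F, B7->F, B9->T, B9->T, B9->T, B9->T, B9->F, B10->T, B11->T; covered: B1=T, B2=S, B3=F, B6=F, B7=F, B9=T, B9=F, B10=T, B11=T
#4 (t=8, y=12) -> B2->S, B1->T, B3->F, B6->T, B6->T, B6->T, B6->F, B7->F, B9->T, B9->T, B9->T, B9->T, B9->T, B9->F, ...; covered: B1=T, B2=S, B3=F, B6=T, B6=F, B7=F, B9=T, B9=F, B10=T, B11=T
#5 (t=0, y=7) -> B2->S, B1->T, B3->F, B6->F, B7->T, B8->F, B9->T, B9->T, B9->T, B9->T, B9->T, B9->T, B9->F, B10->T, ...; covered: B1=T, B2=S, B3=F, B6=F, B7=T, B8=F, B9=T, B9=F, B10=T, B11=T
#6 (t=6, y=3) -> B2->S, B1->T, B3->F, B6->T, B6->F, B7->F, B9->T, B9->T, B9->T, B9->T, B9->T, B9->T, B9->F, B10->T, ...; covered: B1=T, B2=S, B3=F, B6=T, B6=F, B7=F, B9=T, B9=F, B10=T, B11=T
#7 (t=-1, y=11) -> B2->S, B1->T, B3->F, B6->F, B7->T, B8->F, B9->T, B9->T, B9->T, B9->T, B9->T, B9->T, B9->F, B10->T, ...; covered: B1=T, B2=S, B3=F, B6=F, B7=T, B8=F, B9=T, B9=F, B10=T, B11=T
#8 (t=7, y=1) -> B2->S, B1->T, B3->F, B6->T, B6->T, B6->F, B7->F, B9->T, B9->T, B9->T, B9->T, B9->T, B9->T, B9->T, ...; covered: B1=T, B2=S, B3=F, B6=T, B6=F, B7=F, B9=T, B9=F, B10=T, B11=T
union over the pool: B1=T, B2=S, B3=F, B6=T, B6=F, B7=T, B7=F, B8=F, B9=T, B9=F, B10=T, B10=F, B11=T, B12=T
uncovered (10 of 24): B1=F, B2=E, B3=T, B4=T, B4=F, B5=T, B5=F, B8=T, B11=F, B12=F
Answer: 10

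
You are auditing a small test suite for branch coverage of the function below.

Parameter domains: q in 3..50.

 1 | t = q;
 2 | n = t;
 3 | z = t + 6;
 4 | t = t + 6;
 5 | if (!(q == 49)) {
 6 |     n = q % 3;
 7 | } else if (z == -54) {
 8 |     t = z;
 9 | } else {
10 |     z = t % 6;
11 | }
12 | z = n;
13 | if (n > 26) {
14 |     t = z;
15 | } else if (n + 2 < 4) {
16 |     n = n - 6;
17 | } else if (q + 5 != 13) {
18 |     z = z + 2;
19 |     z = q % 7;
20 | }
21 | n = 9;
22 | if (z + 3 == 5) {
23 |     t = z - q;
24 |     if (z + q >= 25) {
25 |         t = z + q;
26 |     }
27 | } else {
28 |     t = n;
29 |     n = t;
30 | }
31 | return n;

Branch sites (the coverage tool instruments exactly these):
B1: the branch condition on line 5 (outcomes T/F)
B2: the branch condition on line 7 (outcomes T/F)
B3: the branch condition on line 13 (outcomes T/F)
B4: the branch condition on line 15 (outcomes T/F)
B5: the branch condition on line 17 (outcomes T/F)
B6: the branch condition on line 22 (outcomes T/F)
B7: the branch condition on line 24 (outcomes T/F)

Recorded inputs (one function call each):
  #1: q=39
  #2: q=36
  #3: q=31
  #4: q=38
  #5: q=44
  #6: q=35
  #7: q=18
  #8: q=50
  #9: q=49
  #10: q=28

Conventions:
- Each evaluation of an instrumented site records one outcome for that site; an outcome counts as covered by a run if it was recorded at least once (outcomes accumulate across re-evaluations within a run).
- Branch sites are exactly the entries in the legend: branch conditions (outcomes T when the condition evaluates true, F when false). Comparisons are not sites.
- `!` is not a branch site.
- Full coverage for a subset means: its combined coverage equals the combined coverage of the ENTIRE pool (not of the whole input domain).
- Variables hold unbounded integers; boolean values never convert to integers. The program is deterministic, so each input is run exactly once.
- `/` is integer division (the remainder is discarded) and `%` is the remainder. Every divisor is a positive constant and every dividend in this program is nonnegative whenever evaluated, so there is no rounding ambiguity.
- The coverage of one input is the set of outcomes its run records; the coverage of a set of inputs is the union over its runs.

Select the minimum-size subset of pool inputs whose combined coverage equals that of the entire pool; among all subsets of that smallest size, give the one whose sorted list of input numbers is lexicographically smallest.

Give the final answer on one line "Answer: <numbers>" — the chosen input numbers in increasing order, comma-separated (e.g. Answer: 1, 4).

input #1 (q=39): events B1->T, B3->F, B4->T, B6->F; covers B1=T, B3=F, B4=T, B6=F
input #2 (q=36): events B1->T, B3->F, B4->T, B6->F; covers B1=T, B3=F, B4=T, B6=F
input #3 (q=31): events B1->T, B3->F, B4->T, B6->F; covers B1=T, B3=F, B4=T, B6=F
input #4 (q=38): events B1->T, B3->F, B4->F, B5->T, B6->F; covers B1=T, B3=F, B4=F, B5=T, B6=F
input #5 (q=44): events B1->T, B3->F, B4->F, B5->T, B6->T, B7->T; covers B1=T, B3=F, B4=F, B5=T, B6=T, B7=T
input #6 (q=35): events B1->T, B3->F, B4->F, B5->T, B6->F; covers B1=T, B3=F, B4=F, B5=T, B6=F
input #7 (q=18): events B1->T, B3->F, B4->T, B6->F; covers B1=T, B3=F, B4=T, B6=F
input #8 (q=50): events B1->T, B3->F, B4->F, B5->T, B6->F; covers B1=T, B3=F, B4=F, B5=T, B6=F
input #9 (q=49): events B1->F, B2->F, B3->T, B6->F; covers B1=F, B2=F, B3=T, B6=F
input #10 (q=28): events B1->T, B3->F, B4->T, B6->F; covers B1=T, B3=F, B4=T, B6=F
together the pool reaches 11 outcomes: B1=T, B1=F, B2=F, B3=T, B3=F, B4=T, B4=F, B5=T, B6=T, B6=F, B7=T
size 1 is not enough: best union over all size-1 subsets is 6/11
size 2 is not enough: best union over all size-2 subsets is 10/11
at size 3, {1, 5, 9} reaches all 11 outcomes; every lexicographically earlier size-3 subset fails

Answer: 1, 5, 9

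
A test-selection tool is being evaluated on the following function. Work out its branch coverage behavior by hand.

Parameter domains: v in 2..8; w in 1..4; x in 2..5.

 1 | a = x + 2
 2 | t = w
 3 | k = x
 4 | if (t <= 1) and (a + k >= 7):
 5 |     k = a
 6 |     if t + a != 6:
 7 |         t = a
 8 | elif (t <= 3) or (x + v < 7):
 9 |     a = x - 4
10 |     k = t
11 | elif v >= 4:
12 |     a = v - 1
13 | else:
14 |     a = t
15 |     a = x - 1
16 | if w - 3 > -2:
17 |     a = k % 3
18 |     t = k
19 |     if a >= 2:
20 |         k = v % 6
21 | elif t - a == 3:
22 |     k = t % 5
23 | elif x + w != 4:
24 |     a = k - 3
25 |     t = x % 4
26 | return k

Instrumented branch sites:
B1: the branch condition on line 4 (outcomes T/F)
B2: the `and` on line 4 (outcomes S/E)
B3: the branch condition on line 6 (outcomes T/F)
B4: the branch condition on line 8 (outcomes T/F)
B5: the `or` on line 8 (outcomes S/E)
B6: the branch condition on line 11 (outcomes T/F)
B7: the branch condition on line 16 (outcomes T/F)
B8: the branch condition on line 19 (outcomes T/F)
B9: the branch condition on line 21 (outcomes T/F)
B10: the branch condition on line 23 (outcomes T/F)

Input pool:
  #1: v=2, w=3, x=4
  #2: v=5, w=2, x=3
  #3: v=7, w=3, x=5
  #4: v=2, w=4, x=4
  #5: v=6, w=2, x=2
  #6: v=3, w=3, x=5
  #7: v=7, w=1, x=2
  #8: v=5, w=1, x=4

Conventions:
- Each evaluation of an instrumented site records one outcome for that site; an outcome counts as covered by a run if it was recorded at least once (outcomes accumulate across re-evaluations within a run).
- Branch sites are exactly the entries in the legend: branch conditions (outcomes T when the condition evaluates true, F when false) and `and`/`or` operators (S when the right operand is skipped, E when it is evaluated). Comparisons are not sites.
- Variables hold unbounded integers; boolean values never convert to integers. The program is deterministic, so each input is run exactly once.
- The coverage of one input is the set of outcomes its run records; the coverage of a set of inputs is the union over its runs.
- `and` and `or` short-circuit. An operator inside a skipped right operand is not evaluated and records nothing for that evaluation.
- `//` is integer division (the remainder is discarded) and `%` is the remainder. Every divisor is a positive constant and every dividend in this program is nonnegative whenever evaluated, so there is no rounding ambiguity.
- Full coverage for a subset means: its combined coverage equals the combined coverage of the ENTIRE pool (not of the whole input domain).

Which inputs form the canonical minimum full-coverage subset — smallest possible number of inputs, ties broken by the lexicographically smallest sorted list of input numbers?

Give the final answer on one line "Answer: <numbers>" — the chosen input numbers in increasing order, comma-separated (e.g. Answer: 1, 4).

input #1 (v=2, w=3, x=4): events B2->S, B1->F, B5->S, B4->T, B7->T, B8->F; covers B1=F, B2=S, B4=T, B5=S, B7=T, B8=F
input #2 (v=5, w=2, x=3): events B2->S, B1->F, B5->S, B4->T, B7->T, B8->T; covers B1=F, B2=S, B4=T, B5=S, B7=T, B8=T
input #3 (v=7, w=3, x=5): events B2->S, B1->F, B5->S, B4->T, B7->T, B8->F; covers B1=F, B2=S, B4=T, B5=S, B7=T, B8=F
input #4 (v=2, w=4, x=4): events B2->S, B1->F, B5->E, B4->T, B7->T, B8->F; covers B1=F, B2=S, B4=T, B5=E, B7=T, B8=F
input #5 (v=6, w=2, x=2): events B2->S, B1->F, B5->S, B4->T, B7->T, B8->T; covers B1=F, B2=S, B4=T, B5=S, B7=T, B8=T
input #6 (v=3, w=3, x=5): events B2->S, B1->F, B5->S, B4->T, B7->T, B8->F; covers B1=F, B2=S, B4=T, B5=S, B7=T, B8=F
input #7 (v=7, w=1, x=2): events B2->E, B1->F, B5->S, B4->T, B7->F, B9->T; covers B1=F, B2=E, B4=T, B5=S, B7=F, B9=T
input #8 (v=5, w=1, x=4): events B2->E, B1->T, B3->T, B7->F, B9->F, B10->T; covers B1=T, B2=E, B3=T, B7=F, B9=F, B10=T
union over all inputs: B1=T, B1=F, B2=S, B2=E, B3=T, B4=T, B5=S, B5=E, B7=T, B7=F, B8=T, B8=F, B9=T, B9=F, B10=T (15 outcomes)
every size-1 subset falls short of the 15 outcomes (best: 6/15)
every size-2 subset falls short of the 15 outcomes (best: 12/15)
every size-3 subset falls short of the 15 outcomes (best: 14/15)
at size 4, {2, 4, 7, 8} reaches all 15 outcomes; every lexicographically earlier size-4 subset fails

Answer: 2, 4, 7, 8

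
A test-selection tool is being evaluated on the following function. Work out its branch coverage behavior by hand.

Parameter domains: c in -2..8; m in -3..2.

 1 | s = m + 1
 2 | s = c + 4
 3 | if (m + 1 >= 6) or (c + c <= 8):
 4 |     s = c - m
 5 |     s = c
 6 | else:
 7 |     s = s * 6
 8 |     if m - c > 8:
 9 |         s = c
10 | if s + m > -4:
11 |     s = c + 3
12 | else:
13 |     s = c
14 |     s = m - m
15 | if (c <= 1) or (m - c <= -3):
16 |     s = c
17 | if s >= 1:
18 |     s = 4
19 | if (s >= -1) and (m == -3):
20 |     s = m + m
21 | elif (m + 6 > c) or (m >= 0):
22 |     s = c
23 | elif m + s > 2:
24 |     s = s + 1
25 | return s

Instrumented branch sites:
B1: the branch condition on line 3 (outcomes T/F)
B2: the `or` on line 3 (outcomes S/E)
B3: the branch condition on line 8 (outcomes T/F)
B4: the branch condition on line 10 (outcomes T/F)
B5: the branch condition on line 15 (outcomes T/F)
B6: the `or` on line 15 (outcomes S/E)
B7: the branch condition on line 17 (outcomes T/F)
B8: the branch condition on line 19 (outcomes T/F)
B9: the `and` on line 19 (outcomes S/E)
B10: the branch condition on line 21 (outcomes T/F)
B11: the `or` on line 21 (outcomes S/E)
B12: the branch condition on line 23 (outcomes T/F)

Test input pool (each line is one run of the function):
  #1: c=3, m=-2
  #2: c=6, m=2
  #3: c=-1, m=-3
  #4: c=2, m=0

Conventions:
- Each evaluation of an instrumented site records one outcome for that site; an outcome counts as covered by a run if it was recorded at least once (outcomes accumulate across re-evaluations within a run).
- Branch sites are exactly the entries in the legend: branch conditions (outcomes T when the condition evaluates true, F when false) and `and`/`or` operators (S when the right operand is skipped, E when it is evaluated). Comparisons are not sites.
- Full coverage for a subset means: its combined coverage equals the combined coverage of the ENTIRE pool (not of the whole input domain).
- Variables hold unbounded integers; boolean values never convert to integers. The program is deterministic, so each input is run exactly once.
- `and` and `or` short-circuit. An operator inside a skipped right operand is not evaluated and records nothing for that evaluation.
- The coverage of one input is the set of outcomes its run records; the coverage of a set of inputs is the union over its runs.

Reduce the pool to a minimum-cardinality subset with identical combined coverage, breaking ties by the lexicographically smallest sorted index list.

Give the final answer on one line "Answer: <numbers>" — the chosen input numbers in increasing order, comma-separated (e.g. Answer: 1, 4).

#1 (c=3, m=-2) -> B2->E, B1->T, B4->T, B6->E, B5->T, B7->T, B9->E, B8->F, B11->S, B10->T; covered: B1=T, B2=E, B4=T, B5=T, B6=E, B7=T, B8=F, B9=E, B10=T, B11=S
#2 (c=6, m=2) -> B2->E, B1->F, B3->F, B4->T, B6->E, B5->T, B7->T, B9->E, B8->F, B11->S, B10->T; covered: B1=F, B2=E, B3=F, B4=T, B5=T, B6=E, B7=T, B8=F, B9=E, B10=T, B11=S
#3 (c=-1, m=-3) -> B2->E, B1->T, B4->F, B6->S, B5->T, B7->F, B9->E, B8->T; covered: B1=T, B2=E, B4=F, B5=T, B6=S, B7=F, B8=T, B9=E
#4 (c=2, m=0) -> B2->E, B1->T, B4->T, B6->E, B5->F, B7->T, B9->E, B8->F, B11->S, B10->T; covered: B1=T, B2=E, B4=T, B5=F, B6=E, B7=T, B8=F, B9=E, B10=T, B11=S
together the pool reaches 17 outcomes: B1=T, B1=F, B2=E, B3=F, B4=T, B4=F, B5=T, B5=F, B6=S, B6=E, B7=T, B7=F, B8=T, B8=F, B9=E, B10=T, B11=S
every size-1 subset falls short of the 17 outcomes (best: 11/17)
every size-2 subset falls short of the 17 outcomes (best: 16/17)
size 3: inputs {2, 3, 4} cover all 17 outcomes, and no lexicographically smaller subset of this size does

Answer: 2, 3, 4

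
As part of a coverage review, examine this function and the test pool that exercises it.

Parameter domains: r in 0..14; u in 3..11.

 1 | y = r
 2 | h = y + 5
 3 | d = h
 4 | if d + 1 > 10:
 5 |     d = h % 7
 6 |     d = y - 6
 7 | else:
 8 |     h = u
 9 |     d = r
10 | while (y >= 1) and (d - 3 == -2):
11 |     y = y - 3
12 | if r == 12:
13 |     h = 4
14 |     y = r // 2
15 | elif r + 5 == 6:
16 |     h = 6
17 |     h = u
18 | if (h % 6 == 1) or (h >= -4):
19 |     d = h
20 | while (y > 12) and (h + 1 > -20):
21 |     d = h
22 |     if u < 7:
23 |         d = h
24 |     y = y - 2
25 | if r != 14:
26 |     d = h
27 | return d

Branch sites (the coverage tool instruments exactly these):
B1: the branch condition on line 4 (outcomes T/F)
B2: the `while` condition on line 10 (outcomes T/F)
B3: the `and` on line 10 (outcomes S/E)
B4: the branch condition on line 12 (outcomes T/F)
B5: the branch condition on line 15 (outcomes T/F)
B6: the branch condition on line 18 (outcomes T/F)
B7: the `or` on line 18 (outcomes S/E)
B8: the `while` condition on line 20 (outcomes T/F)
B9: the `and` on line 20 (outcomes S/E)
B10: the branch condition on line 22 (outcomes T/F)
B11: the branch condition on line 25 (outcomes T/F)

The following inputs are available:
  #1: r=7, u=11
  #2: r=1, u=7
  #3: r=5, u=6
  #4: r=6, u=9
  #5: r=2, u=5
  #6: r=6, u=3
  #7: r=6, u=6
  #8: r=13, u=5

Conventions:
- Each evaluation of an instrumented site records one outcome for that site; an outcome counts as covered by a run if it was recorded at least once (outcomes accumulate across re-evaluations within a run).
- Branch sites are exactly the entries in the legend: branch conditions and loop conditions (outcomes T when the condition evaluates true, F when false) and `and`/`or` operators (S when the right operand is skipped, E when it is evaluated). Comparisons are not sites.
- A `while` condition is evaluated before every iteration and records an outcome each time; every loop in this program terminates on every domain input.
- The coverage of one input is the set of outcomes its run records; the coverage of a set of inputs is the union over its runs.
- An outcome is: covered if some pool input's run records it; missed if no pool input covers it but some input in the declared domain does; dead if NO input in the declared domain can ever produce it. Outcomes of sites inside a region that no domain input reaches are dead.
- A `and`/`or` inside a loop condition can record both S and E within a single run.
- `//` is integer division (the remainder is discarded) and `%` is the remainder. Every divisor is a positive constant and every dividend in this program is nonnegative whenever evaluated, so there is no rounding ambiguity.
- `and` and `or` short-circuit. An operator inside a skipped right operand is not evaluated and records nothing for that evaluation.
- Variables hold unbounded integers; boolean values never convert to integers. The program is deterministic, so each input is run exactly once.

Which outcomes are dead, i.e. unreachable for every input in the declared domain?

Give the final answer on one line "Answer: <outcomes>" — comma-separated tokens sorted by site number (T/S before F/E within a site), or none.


running all 135 domain inputs and tallying outcomes:
  B6=F: unreachable across the whole domain -> dead
  reachable outcomes have witnesses, e.g. B1=T (e.g. r=5, u=3), B1=F (e.g. r=0, u=3), B2=T (e.g. r=1, u=3), B2=F (e.g. r=0, u=3)
Answer: B6=F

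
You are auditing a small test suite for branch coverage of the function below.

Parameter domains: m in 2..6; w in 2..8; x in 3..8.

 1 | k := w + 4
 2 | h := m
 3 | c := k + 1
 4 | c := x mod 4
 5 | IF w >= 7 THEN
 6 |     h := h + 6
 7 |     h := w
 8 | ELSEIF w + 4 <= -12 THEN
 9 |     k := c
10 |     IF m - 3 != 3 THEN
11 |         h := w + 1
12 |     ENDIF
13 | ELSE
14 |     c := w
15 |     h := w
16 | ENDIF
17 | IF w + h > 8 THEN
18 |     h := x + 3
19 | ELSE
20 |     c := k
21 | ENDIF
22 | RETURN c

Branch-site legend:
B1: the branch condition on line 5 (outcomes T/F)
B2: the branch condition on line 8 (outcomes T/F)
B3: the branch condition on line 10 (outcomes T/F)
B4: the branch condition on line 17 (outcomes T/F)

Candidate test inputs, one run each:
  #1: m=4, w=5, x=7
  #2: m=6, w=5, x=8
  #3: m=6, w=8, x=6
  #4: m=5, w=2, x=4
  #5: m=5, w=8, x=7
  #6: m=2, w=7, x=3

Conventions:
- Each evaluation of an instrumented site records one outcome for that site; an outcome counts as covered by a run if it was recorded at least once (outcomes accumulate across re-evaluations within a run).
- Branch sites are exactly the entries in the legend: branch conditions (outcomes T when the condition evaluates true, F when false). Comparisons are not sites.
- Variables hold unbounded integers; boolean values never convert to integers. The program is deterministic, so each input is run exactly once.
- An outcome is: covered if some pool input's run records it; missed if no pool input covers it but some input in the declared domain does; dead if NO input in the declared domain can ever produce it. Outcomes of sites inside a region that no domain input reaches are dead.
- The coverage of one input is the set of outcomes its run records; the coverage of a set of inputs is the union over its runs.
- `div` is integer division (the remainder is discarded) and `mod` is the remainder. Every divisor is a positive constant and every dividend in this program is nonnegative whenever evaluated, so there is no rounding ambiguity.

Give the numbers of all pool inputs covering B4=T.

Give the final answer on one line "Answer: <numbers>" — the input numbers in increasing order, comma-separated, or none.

input #1 (m=4, w=5, x=7): records B4=T
input #2 (m=6, w=5, x=8): records B4=T
input #3 (m=6, w=8, x=6): records B4=T
input #4 (m=5, w=2, x=4): does not record B4=T
input #5 (m=5, w=8, x=7): records B4=T
input #6 (m=2, w=7, x=3): records B4=T

Answer: 1, 2, 3, 5, 6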